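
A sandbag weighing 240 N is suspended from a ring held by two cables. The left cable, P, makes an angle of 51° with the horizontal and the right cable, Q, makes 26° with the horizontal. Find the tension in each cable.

T_P = 221.4 N, T_Q = 155.0 N

ΣF_x = 0: −T_P·cos51° + T_Q·cos26° = 0 → T_Q = 0.700183·T_P.
ΣF_y = 0: T_P·sin51° + T_Q·sin26° = 240.
Substitute: T_P·(0.777146 + 0.700183·0.438371) = 240 → T_P = 221.385 ≈ 221.4 N.
Then T_Q = 0.700183 × 221.385 = 155.0 N.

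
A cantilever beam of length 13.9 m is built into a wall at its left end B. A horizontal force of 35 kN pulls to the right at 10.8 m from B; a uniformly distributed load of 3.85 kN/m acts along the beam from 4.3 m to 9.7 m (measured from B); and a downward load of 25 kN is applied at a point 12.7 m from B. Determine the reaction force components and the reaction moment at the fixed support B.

Resultant of the distributed load: 3.85 × 5.4 = 20.79 kN at 7 m from B.
ΣF_x = 0: B_x + 35 = 0 → B_x = -35.00 kN.
ΣF_y = 0: B_y − 3.85·5.4 − 25 = 0 → B_y = 45.79 kN.
ΣM about B: M_B − (3.85·5.4)·7 − 25·12.7 = 0 → M_B = 463.0 kN·m.

B_x = -35.00 kN, B_y = 45.79 kN, M_B = 463.0 kN·m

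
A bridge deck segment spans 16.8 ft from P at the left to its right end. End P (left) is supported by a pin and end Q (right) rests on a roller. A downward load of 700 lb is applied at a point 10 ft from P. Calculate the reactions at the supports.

ΣM about P: Q_y·16.8 − 700·10 = 0 → Q_y = 7000/16.8 = 416.667 ≈ 416.7 lb.
ΣF_y = 0: P_y + 416.667 − 700 = 0 → P_y = 283.3 lb.
ΣF_x = 0: no horizontal applied forces, so P_x = 0.

P_x = 0, P_y = 283.3 lb, Q_y = 416.7 lb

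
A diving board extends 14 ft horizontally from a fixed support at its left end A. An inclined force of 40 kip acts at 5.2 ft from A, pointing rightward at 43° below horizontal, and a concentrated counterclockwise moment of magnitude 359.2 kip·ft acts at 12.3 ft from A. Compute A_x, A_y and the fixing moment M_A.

A_x = -29.25 kip, A_y = 27.28 kip, M_A = -217.3 kip·ft

ΣF_x = 0: A_x + 40·cos43° = 0 → A_x = -29.25 kip.
ΣF_y = 0: A_y − 40·sin43° = 0 → A_y = 27.28 kip.
ΣM about A: M_A − 40·sin43°·5.2 + 359.2 = 0 → M_A = -217.3 kip·ft.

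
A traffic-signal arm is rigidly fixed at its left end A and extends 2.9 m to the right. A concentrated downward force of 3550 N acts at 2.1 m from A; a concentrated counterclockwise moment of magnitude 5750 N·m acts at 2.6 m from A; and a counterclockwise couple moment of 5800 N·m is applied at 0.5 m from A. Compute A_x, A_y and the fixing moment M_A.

ΣF_x = 0: A_x = 0.
ΣF_y = 0: A_y − 3550 = 0 → A_y = 3550 N.
ΣM about A: M_A − 3550·2.1 + 5750 + 5800 = 0 → M_A = -4095 N·m.

A_x = 0, A_y = 3550 N, M_A = -4095 N·m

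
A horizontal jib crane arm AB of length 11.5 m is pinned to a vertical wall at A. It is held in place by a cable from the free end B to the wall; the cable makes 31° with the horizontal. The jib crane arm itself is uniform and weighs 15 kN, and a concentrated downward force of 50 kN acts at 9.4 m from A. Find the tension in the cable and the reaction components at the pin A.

T = 93.91 kN, A_x = 80.50 kN, A_y = 16.63 kN

ΣM about A: T·sin31°·11.5 − 15·5.75 − 50·9.4 = 0 → T = 556.25/(11.5·0.515038) = 93.9146 ≈ 93.91 kN.
ΣF_x = 0: A_x − T·cos31° = 0 → A_x = 93.9146 × 0.857167 = 80.50 kN.
ΣF_y = 0: A_y + T·sin31° − 15 − 50 = 0 → A_y = 65 − 93.9146 × 0.515038 = 16.63 kN.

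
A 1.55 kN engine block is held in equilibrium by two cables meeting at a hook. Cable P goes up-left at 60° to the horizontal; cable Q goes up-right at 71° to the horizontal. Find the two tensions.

ΣF_x = 0: −T_P·cos60° + T_Q·cos71° = 0 → T_Q = 1.53578·T_P.
ΣF_y = 0: T_P·sin60° + T_Q·sin71° = 1.55.
Substitute: T_P·(0.866025 + 1.53578·0.945519) = 1.55 → T_P = 0.668641 ≈ 0.6686 kN.
Then T_Q = 1.53578 × 0.668641 = 1.027 kN.

T_P = 0.6686 kN, T_Q = 1.027 kN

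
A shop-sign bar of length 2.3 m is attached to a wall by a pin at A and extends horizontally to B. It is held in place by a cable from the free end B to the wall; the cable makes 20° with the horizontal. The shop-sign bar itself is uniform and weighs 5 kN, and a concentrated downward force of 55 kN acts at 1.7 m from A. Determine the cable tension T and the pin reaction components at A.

ΣM about A: T·sin20°·2.3 − 5·1.15 − 55·1.7 = 0 → T = 99.25/(2.3·0.34202) = 126.169 ≈ 126.2 kN.
ΣF_x = 0: A_x − T·cos20° = 0 → A_x = 126.169 × 0.939693 = 118.6 kN.
ΣF_y = 0: A_y + T·sin20° − 5 − 55 = 0 → A_y = 60 − 126.169 × 0.34202 = 16.85 kN.

T = 126.2 kN, A_x = 118.6 kN, A_y = 16.85 kN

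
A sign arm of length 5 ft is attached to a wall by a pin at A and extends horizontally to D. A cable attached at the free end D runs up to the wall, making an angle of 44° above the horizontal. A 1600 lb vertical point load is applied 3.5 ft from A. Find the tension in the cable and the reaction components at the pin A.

T = 1612 lb, A_x = 1160 lb, A_y = 480.0 lb

ΣM about A: T·sin44°·5 − 1600·3.5 = 0 → T = 5600/(5·0.694658) = 1612.3 ≈ 1612 lb.
ΣF_x = 0: A_x − T·cos44° = 0 → A_x = 1612.3 × 0.71934 = 1160 lb.
ΣF_y = 0: A_y + T·sin44° − 1600 = 0 → A_y = 1600 − 1612.3 × 0.694658 = 480.0 lb.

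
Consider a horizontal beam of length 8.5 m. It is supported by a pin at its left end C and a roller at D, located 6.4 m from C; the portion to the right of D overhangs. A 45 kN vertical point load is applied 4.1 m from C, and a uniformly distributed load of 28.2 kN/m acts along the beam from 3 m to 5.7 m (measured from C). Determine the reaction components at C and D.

Resultant of the distributed load: 28.2 × 2.7 = 76.14 kN at 4.35 m from C.
Taking moments about C: D_y·6.4 − 45·4.1 − (28.2·2.7)·4.35 = 0 → D_y = 515.709/6.4 = 80.5795 ≈ 80.58 kN.
ΣF_y = 0: C_y + 80.5795 − 45 − 28.2·2.7 = 0 → C_y = 40.56 kN.
ΣF_x = 0: no horizontal applied forces, so C_x = 0.

C_x = 0, C_y = 40.56 kN, D_y = 80.58 kN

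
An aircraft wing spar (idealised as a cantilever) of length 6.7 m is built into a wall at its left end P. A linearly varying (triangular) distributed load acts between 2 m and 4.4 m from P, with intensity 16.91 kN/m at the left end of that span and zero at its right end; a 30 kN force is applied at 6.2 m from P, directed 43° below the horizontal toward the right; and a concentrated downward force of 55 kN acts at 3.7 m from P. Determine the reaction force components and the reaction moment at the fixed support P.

P_x = -21.94 kN, P_y = 95.75 kN, M_P = 387.2 kN·m

Resultant of the triangular load: ½ × 16.91 × 2.4 = 20.292 kN, acting at 2.8 m from P (one-third of the span from the peak).
ΣF_x = 0: P_x + 30·cos43° = 0 → P_x = -21.94 kN.
ΣF_y = 0: P_y − ½·16.91·2.4 − 30·sin43° − 55 = 0 → P_y = 95.75 kN.
ΣM about P: M_P − (½·16.91·2.4)·2.8 − 30·sin43°·6.2 − 55·3.7 = 0 → M_P = 387.2 kN·m.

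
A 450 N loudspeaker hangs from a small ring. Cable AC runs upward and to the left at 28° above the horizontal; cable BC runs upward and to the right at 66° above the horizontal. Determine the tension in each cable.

ΣF_x = 0: −T_AC·cos28° + T_BC·cos66° = 0 → T_BC = 2.17081·T_AC.
ΣF_y = 0: T_AC·sin28° + T_BC·sin66° = 450.
Substitute: T_AC·(0.469472 + 2.17081·0.913545) = 450 → T_AC = 183.478 ≈ 183.5 N.
Then T_BC = 2.17081 × 183.478 = 398.3 N.

T_AC = 183.5 N, T_BC = 398.3 N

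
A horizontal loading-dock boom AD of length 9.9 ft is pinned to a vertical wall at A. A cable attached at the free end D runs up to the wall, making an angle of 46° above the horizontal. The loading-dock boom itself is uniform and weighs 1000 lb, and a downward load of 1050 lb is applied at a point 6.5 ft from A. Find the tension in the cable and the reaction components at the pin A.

ΣM about A: T·sin46°·9.9 − 1000·4.95 − 1050·6.5 = 0 → T = 11775/(9.9·0.71934) = 1653.45 ≈ 1653 lb.
ΣF_x = 0: A_x − T·cos46° = 0 → A_x = 1653.45 × 0.694658 = 1149 lb.
ΣF_y = 0: A_y + T·sin46° − 1000 − 1050 = 0 → A_y = 2050 − 1653.45 × 0.71934 = 860.6 lb.

T = 1653 lb, A_x = 1149 lb, A_y = 860.6 lb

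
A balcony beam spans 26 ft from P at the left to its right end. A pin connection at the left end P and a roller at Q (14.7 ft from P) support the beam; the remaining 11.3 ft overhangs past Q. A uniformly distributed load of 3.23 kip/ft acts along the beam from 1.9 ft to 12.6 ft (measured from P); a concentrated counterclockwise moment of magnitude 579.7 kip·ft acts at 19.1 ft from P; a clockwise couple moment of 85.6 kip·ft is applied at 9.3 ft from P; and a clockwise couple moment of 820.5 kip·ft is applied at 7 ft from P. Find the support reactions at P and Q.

P_x = 0, P_y = -4.688 kip, Q_y = 39.25 kip

Resultant of the distributed load: 3.23 × 10.7 = 34.561 kip at 7.25 ft from P.
Taking moments about P: Q_y·14.7 − (3.23·10.7)·7.25 + 579.7 − 85.6 − 820.5 = 0 → Q_y = 576.96725/14.7 = 39.2495 ≈ 39.25 kip.
ΣF_y = 0: P_y + 39.2495 − 3.23·10.7 = 0 → P_y = -4.688 kip.
ΣF_x = 0: no horizontal applied forces, so P_x = 0.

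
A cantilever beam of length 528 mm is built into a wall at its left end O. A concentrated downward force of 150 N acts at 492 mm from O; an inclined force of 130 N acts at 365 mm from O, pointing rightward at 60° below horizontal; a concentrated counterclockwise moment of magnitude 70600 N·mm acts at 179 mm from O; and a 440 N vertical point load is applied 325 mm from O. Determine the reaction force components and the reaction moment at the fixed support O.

O_x = -65.00 N, O_y = 702.6 N, M_O = 187300 N·mm

ΣF_x = 0: O_x + 130·cos60° = 0 → O_x = -65.00 N.
ΣF_y = 0: O_y − 150 − 130·sin60° − 440 = 0 → O_y = 702.6 N.
ΣM about O: M_O − 150·492 − 130·sin60°·365 + 70600 − 440·325 = 0 → M_O = 187300 N·mm.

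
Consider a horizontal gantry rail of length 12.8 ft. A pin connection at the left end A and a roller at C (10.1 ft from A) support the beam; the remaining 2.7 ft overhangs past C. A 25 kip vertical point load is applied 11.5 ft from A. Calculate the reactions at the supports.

A_x = 0, A_y = -3.465 kip, C_y = 28.47 kip

Taking moments about A: C_y·10.1 − 25·11.5 = 0 → C_y = 287.5/10.1 = 28.4653 ≈ 28.47 kip.
ΣF_y = 0: A_y + 28.4653 − 25 = 0 → A_y = -3.465 kip.
ΣF_x = 0: no horizontal applied forces, so A_x = 0.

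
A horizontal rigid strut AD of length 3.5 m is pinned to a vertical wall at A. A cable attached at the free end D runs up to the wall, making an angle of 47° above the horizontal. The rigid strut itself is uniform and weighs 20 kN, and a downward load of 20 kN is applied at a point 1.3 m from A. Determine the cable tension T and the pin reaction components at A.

ΣM about A: T·sin47°·3.5 − 20·1.75 − 20·1.3 = 0 → T = 61/(3.5·0.731354) = 23.8306 ≈ 23.83 kN.
ΣF_x = 0: A_x − T·cos47° = 0 → A_x = 23.8306 × 0.681998 = 16.25 kN.
ΣF_y = 0: A_y + T·sin47° − 20 − 20 = 0 → A_y = 40 − 23.8306 × 0.731354 = 22.57 kN.

T = 23.83 kN, A_x = 16.25 kN, A_y = 22.57 kN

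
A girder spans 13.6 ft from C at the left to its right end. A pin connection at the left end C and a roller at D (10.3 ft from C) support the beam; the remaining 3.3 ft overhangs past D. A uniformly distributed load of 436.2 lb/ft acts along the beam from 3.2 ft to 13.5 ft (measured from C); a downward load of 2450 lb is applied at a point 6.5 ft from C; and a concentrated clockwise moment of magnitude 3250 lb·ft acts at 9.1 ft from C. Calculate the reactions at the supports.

C_x = 0, C_y = 1439 lb, D_y = 5504 lb

Resultant of the distributed load: 436.2 × 10.3 = 4492.86 lb at 8.35 ft from C.
Taking moments about C: D_y·10.3 − (436.2·10.3)·8.35 − 2450·6.5 − 3250 = 0 → D_y = 56690.381/10.3 = 5503.92 ≈ 5504 lb.
ΣF_y = 0: C_y + 5503.92 − 436.2·10.3 − 2450 = 0 → C_y = 1439 lb.
ΣF_x = 0: no horizontal applied forces, so C_x = 0.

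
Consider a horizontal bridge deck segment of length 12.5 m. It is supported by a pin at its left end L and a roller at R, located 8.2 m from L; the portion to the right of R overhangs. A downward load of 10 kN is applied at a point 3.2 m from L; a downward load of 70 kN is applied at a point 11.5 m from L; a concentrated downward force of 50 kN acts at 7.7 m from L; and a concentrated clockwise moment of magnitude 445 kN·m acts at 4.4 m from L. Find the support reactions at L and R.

L_x = 0, L_y = -73.29 kN, R_y = 203.3 kN

ΣM about L: R_y·8.2 − 10·3.2 − 70·11.5 − 50·7.7 − 445 = 0 → R_y = 1667/8.2 = 203.293 ≈ 203.3 kN.
ΣF_y = 0: L_y + 203.293 − 10 − 70 − 50 = 0 → L_y = -73.29 kN.
ΣF_x = 0: no horizontal applied forces, so L_x = 0.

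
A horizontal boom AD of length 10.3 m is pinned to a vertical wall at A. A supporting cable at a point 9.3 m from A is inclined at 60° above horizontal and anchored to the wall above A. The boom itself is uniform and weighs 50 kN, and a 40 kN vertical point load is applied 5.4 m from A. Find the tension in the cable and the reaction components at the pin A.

T = 58.79 kN, A_x = 29.40 kN, A_y = 39.09 kN

ΣM about A: T·sin60°·9.3 − 50·5.15 − 40·5.4 = 0 → T = 473.5/(9.3·0.866025) = 58.7904 ≈ 58.79 kN.
ΣF_x = 0: A_x − T·cos60° = 0 → A_x = 58.7904 × 0.5 = 29.40 kN.
ΣF_y = 0: A_y + T·sin60° − 50 − 40 = 0 → A_y = 90 − 58.7904 × 0.866025 = 39.09 kN.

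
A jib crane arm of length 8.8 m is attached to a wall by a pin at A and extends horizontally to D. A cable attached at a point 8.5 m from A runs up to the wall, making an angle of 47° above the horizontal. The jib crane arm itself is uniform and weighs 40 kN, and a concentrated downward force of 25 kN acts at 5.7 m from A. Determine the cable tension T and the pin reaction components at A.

T = 51.23 kN, A_x = 34.94 kN, A_y = 27.53 kN

ΣM about A: T·sin47°·8.5 − 40·4.4 − 25·5.7 = 0 → T = 318.5/(8.5·0.731354) = 51.2345 ≈ 51.23 kN.
ΣF_x = 0: A_x − T·cos47° = 0 → A_x = 51.2345 × 0.681998 = 34.94 kN.
ΣF_y = 0: A_y + T·sin47° − 40 − 25 = 0 → A_y = 65 − 51.2345 × 0.731354 = 27.53 kN.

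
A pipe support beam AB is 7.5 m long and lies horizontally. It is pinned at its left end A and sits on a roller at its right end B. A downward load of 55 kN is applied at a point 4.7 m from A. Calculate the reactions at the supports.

A_x = 0, A_y = 20.53 kN, B_y = 34.47 kN

ΣM about A: B_y·7.5 − 55·4.7 = 0 → B_y = 258.5/7.5 = 34.4667 ≈ 34.47 kN.
ΣF_y = 0: A_y + 34.4667 − 55 = 0 → A_y = 20.53 kN.
ΣF_x = 0: no horizontal applied forces, so A_x = 0.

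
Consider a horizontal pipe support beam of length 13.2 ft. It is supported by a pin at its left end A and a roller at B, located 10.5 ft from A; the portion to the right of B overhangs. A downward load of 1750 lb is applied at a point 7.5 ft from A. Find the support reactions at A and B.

ΣM about A: B_y·10.5 − 1750·7.5 = 0 → B_y = 13125/10.5 = 1250 lb.
ΣF_y = 0: A_y + 1250 − 1750 = 0 → A_y = 500.0 lb.
ΣF_x = 0: no horizontal applied forces, so A_x = 0.

A_x = 0, A_y = 500.0 lb, B_y = 1250 lb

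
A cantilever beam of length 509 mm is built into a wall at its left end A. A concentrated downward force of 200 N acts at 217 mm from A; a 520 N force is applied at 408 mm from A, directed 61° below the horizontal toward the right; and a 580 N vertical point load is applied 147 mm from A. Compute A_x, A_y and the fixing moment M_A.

A_x = -252.1 N, A_y = 1235 N, M_A = 314200 N·mm

ΣF_x = 0: A_x + 520·cos61° = 0 → A_x = -252.1 N.
ΣF_y = 0: A_y − 200 − 520·sin61° − 580 = 0 → A_y = 1235 N.
ΣM about A: M_A − 200·217 − 520·sin61°·408 − 580·147 = 0 → M_A = 314200 N·mm.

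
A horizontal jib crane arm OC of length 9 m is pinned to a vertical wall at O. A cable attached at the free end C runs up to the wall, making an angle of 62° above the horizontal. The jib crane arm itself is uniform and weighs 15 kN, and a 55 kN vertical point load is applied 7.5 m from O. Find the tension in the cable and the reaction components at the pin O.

T = 60.40 kN, O_x = 28.36 kN, O_y = 16.67 kN

ΣM about O: T·sin62°·9 − 15·4.5 − 55·7.5 = 0 → T = 480/(9·0.882948) = 60.4037 ≈ 60.40 kN.
ΣF_x = 0: O_x − T·cos62° = 0 → O_x = 60.4037 × 0.469472 = 28.36 kN.
ΣF_y = 0: O_y + T·sin62° − 15 − 55 = 0 → O_y = 70 − 60.4037 × 0.882948 = 16.67 kN.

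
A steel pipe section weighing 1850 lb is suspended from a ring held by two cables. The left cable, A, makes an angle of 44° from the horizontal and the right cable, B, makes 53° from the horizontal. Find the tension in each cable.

ΣF_x = 0: −T_A·cos44° + T_B·cos53° = 0 → T_B = 1.19528·T_A.
ΣF_y = 0: T_A·sin44° + T_B·sin53° = 1850.
Substitute: T_A·(0.694658 + 1.19528·0.798636) = 1850 → T_A = 1121.72 ≈ 1122 lb.
Then T_B = 1.19528 × 1121.72 = 1341 lb.

T_A = 1122 lb, T_B = 1341 lb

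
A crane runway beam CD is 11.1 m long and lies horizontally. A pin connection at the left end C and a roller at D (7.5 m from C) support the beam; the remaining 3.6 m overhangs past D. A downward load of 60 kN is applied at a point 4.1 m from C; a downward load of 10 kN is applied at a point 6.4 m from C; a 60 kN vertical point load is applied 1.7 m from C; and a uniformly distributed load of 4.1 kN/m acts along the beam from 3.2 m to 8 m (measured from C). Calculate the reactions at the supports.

Resultant of the distributed load: 4.1 × 4.8 = 19.68 kN at 5.6 m from C.
Taking moments about C: D_y·7.5 − 60·4.1 − 10·6.4 − 60·1.7 − (4.1·4.8)·5.6 = 0 → D_y = 522.208/7.5 = 69.6277 ≈ 69.63 kN.
ΣF_y = 0: C_y + 69.6277 − 60 − 10 − 60 − 4.1·4.8 = 0 → C_y = 80.05 kN.
ΣF_x = 0: no horizontal applied forces, so C_x = 0.

C_x = 0, C_y = 80.05 kN, D_y = 69.63 kN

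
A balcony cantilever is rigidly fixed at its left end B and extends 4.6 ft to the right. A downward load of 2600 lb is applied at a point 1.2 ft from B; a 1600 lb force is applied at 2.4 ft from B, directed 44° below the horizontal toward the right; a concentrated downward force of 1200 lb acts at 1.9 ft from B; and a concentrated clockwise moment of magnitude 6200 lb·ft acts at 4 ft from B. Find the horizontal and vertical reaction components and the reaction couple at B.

ΣF_x = 0: B_x + 1600·cos44° = 0 → B_x = -1151 lb.
ΣF_y = 0: B_y − 2600 − 1600·sin44° − 1200 = 0 → B_y = 4911 lb.
ΣM about B: M_B − 2600·1.2 − 1600·sin44°·2.4 − 1200·1.9 − 6200 = 0 → M_B = 14270 lb·ft.

B_x = -1151 lb, B_y = 4911 lb, M_B = 14270 lb·ft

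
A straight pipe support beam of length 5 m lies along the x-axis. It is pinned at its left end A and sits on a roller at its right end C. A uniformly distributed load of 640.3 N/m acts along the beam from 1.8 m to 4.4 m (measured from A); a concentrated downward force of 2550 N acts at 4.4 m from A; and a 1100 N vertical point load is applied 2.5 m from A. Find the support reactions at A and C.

A_x = 0, A_y = 1489 N, C_y = 3826 N

Resultant of the distributed load: 640.3 × 2.6 = 1664.78 N at 3.1 m from A.
Taking moments about A: C_y·5 − (640.3·2.6)·3.1 − 2550·4.4 − 1100·2.5 = 0 → C_y = 19130.818/5 = 3826.16 ≈ 3826 N.
ΣF_y = 0: A_y + 3826.16 − 640.3·2.6 − 2550 − 1100 = 0 → A_y = 1489 N.
ΣF_x = 0: no horizontal applied forces, so A_x = 0.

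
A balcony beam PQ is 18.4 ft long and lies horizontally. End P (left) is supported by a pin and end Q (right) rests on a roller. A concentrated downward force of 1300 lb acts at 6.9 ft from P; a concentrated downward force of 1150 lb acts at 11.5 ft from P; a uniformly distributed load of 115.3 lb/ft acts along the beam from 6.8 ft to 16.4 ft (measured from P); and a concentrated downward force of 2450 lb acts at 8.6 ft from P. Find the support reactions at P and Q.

P_x = 0, P_y = 2958 lb, Q_y = 3049 lb

Resultant of the distributed load: 115.3 × 9.6 = 1106.88 lb at 11.6 ft from P.
ΣM about P: Q_y·18.4 − 1300·6.9 − 1150·11.5 − (115.3·9.6)·11.6 − 2450·8.6 = 0 → Q_y = 56104.808/18.4 = 3049.17 ≈ 3049 lb.
ΣF_y = 0: P_y + 3049.17 − 1300 − 1150 − 115.3·9.6 − 2450 = 0 → P_y = 2958 lb.
ΣF_x = 0: no horizontal applied forces, so P_x = 0.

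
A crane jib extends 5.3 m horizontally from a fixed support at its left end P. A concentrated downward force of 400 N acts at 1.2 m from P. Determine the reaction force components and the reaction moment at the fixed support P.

P_x = 0, P_y = 400.0 N, M_P = 480.0 N·m

ΣF_x = 0: P_x = 0.
ΣF_y = 0: P_y − 400 = 0 → P_y = 400.0 N.
ΣM about P: M_P − 400·1.2 = 0 → M_P = 480.0 N·m.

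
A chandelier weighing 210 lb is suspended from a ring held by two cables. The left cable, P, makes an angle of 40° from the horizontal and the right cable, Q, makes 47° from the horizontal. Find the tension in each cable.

ΣF_x = 0: −T_P·cos40° + T_Q·cos47° = 0 → T_Q = 1.12324·T_P.
ΣF_y = 0: T_P·sin40° + T_Q·sin47° = 210.
Substitute: T_P·(0.642788 + 1.12324·0.731354) = 210 → T_P = 143.416 ≈ 143.4 lb.
Then T_Q = 1.12324 × 143.416 = 161.1 lb.

T_P = 143.4 lb, T_Q = 161.1 lb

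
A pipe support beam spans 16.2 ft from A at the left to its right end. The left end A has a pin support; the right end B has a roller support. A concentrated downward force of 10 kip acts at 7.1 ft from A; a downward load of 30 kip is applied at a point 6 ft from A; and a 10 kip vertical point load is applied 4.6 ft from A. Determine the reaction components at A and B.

A_x = 0, A_y = 31.67 kip, B_y = 18.33 kip

ΣM about A: B_y·16.2 − 10·7.1 − 30·6 − 10·4.6 = 0 → B_y = 297/16.2 = 18.3333 ≈ 18.33 kip.
ΣF_y = 0: A_y + 18.3333 − 10 − 30 − 10 = 0 → A_y = 31.67 kip.
ΣF_x = 0: no horizontal applied forces, so A_x = 0.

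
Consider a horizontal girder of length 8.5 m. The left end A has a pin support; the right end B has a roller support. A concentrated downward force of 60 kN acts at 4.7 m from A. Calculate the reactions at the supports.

A_x = 0, A_y = 26.82 kN, B_y = 33.18 kN

ΣM about A: B_y·8.5 − 60·4.7 = 0 → B_y = 282/8.5 = 33.1765 ≈ 33.18 kN.
ΣF_y = 0: A_y + 33.1765 − 60 = 0 → A_y = 26.82 kN.
ΣF_x = 0: no horizontal applied forces, so A_x = 0.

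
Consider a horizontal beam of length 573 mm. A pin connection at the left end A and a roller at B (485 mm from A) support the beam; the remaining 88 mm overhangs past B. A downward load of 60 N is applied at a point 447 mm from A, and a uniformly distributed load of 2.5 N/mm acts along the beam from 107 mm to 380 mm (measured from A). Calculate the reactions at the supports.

Resultant of the distributed load: 2.5 × 273 = 682.5 N at 243.5 mm from A.
Moments about A: B_y·485 − 60·447 − (2.5·273)·243.5 = 0 → B_y = 193008.75/485 = 397.956 ≈ 398.0 N.
ΣF_y = 0: A_y + 397.956 − 60 − 2.5·273 = 0 → A_y = 344.5 N.
ΣF_x = 0: no horizontal applied forces, so A_x = 0.

A_x = 0, A_y = 344.5 N, B_y = 398.0 N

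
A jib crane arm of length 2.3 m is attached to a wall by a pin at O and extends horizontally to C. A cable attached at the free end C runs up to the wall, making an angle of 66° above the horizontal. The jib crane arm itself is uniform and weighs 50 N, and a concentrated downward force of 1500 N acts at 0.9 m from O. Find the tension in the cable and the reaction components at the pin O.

ΣM about O: T·sin66°·2.3 − 50·1.15 − 1500·0.9 = 0 → T = 1407.5/(2.3·0.913545) = 669.87 ≈ 669.9 N.
ΣF_x = 0: O_x − T·cos66° = 0 → O_x = 669.87 × 0.406737 = 272.5 N.
ΣF_y = 0: O_y + T·sin66° − 50 − 1500 = 0 → O_y = 1550 − 669.87 × 0.913545 = 938.0 N.

T = 669.9 N, O_x = 272.5 N, O_y = 938.0 N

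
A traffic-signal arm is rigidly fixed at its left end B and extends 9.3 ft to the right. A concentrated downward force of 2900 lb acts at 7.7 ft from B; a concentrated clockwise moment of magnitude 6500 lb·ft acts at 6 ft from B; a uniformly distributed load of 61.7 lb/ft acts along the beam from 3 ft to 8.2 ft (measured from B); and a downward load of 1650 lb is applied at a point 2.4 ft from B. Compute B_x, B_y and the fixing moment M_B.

Resultant of the distributed load: 61.7 × 5.2 = 320.84 lb at 5.6 ft from B.
ΣF_x = 0: B_x = 0.
ΣF_y = 0: B_y − 2900 − 61.7·5.2 − 1650 = 0 → B_y = 4871 lb.
ΣM about B: M_B − 2900·7.7 − 6500 − (61.7·5.2)·5.6 − 1650·2.4 = 0 → M_B = 34590 lb·ft.

B_x = 0, B_y = 4871 lb, M_B = 34590 lb·ft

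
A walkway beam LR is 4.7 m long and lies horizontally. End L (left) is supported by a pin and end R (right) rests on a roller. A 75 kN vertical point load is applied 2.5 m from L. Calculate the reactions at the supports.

L_x = 0, L_y = 35.11 kN, R_y = 39.89 kN

Moments about L: R_y·4.7 − 75·2.5 = 0 → R_y = 187.5/4.7 = 39.8936 ≈ 39.89 kN.
ΣF_y = 0: L_y + 39.8936 − 75 = 0 → L_y = 35.11 kN.
ΣF_x = 0: no horizontal applied forces, so L_x = 0.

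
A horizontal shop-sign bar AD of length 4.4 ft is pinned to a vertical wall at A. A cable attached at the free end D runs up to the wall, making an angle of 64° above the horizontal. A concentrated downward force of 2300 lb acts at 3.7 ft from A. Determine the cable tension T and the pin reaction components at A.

T = 2152 lb, A_x = 943.3 lb, A_y = 365.9 lb

ΣM about A: T·sin64°·4.4 − 2300·3.7 = 0 → T = 8510/(4.4·0.898794) = 2151.87 ≈ 2152 lb.
ΣF_x = 0: A_x − T·cos64° = 0 → A_x = 2151.87 × 0.438371 = 943.3 lb.
ΣF_y = 0: A_y + T·sin64° − 2300 = 0 → A_y = 2300 − 2151.87 × 0.898794 = 365.9 lb.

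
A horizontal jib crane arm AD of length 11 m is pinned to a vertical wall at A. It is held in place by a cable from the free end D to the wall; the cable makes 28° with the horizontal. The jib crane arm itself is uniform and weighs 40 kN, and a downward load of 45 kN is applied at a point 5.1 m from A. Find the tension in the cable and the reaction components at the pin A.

T = 87.04 kN, A_x = 76.85 kN, A_y = 44.14 kN

ΣM about A: T·sin28°·11 − 40·5.5 − 45·5.1 = 0 → T = 449.5/(11·0.469472) = 87.0417 ≈ 87.04 kN.
ΣF_x = 0: A_x − T·cos28° = 0 → A_x = 87.0417 × 0.882948 = 76.85 kN.
ΣF_y = 0: A_y + T·sin28° − 40 − 45 = 0 → A_y = 85 − 87.0417 × 0.469472 = 44.14 kN.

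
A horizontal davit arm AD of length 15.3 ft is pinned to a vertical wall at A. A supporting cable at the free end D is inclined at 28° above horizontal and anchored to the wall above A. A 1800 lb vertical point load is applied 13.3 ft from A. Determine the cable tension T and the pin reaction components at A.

ΣM about A: T·sin28°·15.3 − 1800·13.3 = 0 → T = 23940/(15.3·0.469472) = 3332.91 ≈ 3333 lb.
ΣF_x = 0: A_x − T·cos28° = 0 → A_x = 3332.91 × 0.882948 = 2943 lb.
ΣF_y = 0: A_y + T·sin28° − 1800 = 0 → A_y = 1800 − 3332.91 × 0.469472 = 235.3 lb.

T = 3333 lb, A_x = 2943 lb, A_y = 235.3 lb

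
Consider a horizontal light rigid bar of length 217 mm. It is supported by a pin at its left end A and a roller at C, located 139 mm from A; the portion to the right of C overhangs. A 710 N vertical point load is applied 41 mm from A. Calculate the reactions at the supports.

A_x = 0, A_y = 500.6 N, C_y = 209.4 N

Moments about A: C_y·139 − 710·41 = 0 → C_y = 29110/139 = 209.424 ≈ 209.4 N.
ΣF_y = 0: A_y + 209.424 − 710 = 0 → A_y = 500.6 N.
ΣF_x = 0: no horizontal applied forces, so A_x = 0.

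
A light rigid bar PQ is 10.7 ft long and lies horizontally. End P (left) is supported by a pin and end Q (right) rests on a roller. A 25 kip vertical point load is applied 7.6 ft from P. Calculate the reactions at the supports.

Taking moments about P: Q_y·10.7 − 25·7.6 = 0 → Q_y = 190/10.7 = 17.757 ≈ 17.76 kip.
ΣF_y = 0: P_y + 17.757 − 25 = 0 → P_y = 7.243 kip.
ΣF_x = 0: no horizontal applied forces, so P_x = 0.

P_x = 0, P_y = 7.243 kip, Q_y = 17.76 kip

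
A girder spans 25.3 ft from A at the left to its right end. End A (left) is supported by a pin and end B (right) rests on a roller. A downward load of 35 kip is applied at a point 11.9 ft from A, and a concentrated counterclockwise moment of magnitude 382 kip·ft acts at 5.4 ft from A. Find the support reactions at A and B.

A_x = 0, A_y = 33.64 kip, B_y = 1.364 kip

Taking moments about A: B_y·25.3 − 35·11.9 + 382 = 0 → B_y = 34.5/25.3 = 1.36364 ≈ 1.364 kip.
ΣF_y = 0: A_y + 1.36364 − 35 = 0 → A_y = 33.64 kip.
ΣF_x = 0: no horizontal applied forces, so A_x = 0.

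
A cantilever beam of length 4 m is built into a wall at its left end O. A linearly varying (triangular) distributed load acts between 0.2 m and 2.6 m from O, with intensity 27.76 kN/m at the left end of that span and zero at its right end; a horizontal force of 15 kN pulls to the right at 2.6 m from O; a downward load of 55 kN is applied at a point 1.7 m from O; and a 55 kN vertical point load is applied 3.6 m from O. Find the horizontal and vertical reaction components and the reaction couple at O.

Resultant of the triangular load: ½ × 27.76 × 2.4 = 33.312 kN, acting at 1 m from O (one-third of the span from the peak).
ΣF_x = 0: O_x + 15 = 0 → O_x = -15.00 kN.
ΣF_y = 0: O_y − ½·27.76·2.4 − 55 − 55 = 0 → O_y = 143.3 kN.
ΣM about O: M_O − (½·27.76·2.4)·1 − 55·1.7 − 55·3.6 = 0 → M_O = 324.8 kN·m.

O_x = -15.00 kN, O_y = 143.3 kN, M_O = 324.8 kN·m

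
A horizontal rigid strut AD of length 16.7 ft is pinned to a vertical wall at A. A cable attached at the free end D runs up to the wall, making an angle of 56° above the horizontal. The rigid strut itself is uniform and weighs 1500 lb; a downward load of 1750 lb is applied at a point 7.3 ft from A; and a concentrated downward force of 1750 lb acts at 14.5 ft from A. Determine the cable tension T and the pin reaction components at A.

T = 3660 lb, A_x = 2047 lb, A_y = 1966 lb

ΣM about A: T·sin56°·16.7 − 1500·8.35 − 1750·7.3 − 1750·14.5 = 0 → T = 50675/(16.7·0.829038) = 3660.18 ≈ 3660 lb.
ΣF_x = 0: A_x − T·cos56° = 0 → A_x = 3660.18 × 0.559193 = 2047 lb.
ΣF_y = 0: A_y + T·sin56° − 1500 − 1750 − 1750 = 0 → A_y = 5000 − 3660.18 × 0.829038 = 1966 lb.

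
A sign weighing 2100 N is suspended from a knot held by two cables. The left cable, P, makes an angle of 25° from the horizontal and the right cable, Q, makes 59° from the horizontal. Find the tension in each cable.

T_P = 1088 N, T_Q = 1914 N

ΣF_x = 0: −T_P·cos25° + T_Q·cos59° = 0 → T_Q = 1.75969·T_P.
ΣF_y = 0: T_P·sin25° + T_Q·sin59° = 2100.
Substitute: T_P·(0.422618 + 1.75969·0.857167) = 2100 → T_P = 1087.54 ≈ 1088 N.
Then T_Q = 1.75969 × 1087.54 = 1914 N.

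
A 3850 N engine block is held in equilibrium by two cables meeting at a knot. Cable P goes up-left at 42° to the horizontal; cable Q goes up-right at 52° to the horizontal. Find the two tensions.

ΣF_x = 0: −T_P·cos42° + T_Q·cos52° = 0 → T_Q = 1.20707·T_P.
ΣF_y = 0: T_P·sin42° + T_Q·sin52° = 3850.
Substitute: T_P·(0.669131 + 1.20707·0.788011) = 3850 → T_P = 2376.08 ≈ 2376 N.
Then T_Q = 1.20707 × 2376.08 = 2868 N.

T_P = 2376 N, T_Q = 2868 N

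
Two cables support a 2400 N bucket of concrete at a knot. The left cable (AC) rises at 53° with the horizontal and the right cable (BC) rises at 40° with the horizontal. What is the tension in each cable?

ΣF_x = 0: −T_AC·cos53° + T_BC·cos40° = 0 → T_BC = 0.785614·T_AC.
ΣF_y = 0: T_AC·sin53° + T_BC·sin40° = 2400.
Substitute: T_AC·(0.798636 + 0.785614·0.642788) = 2400 → T_AC = 1841.03 ≈ 1841 N.
Then T_BC = 0.785614 × 1841.03 = 1446 N.

T_AC = 1841 N, T_BC = 1446 N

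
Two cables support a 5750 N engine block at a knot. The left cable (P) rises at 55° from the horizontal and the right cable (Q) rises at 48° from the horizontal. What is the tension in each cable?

ΣF_x = 0: −T_P·cos55° + T_Q·cos48° = 0 → T_Q = 0.857197·T_P.
ΣF_y = 0: T_P·sin55° + T_Q·sin48° = 5750.
Substitute: T_P·(0.819152 + 0.857197·0.743145) = 5750 → T_P = 3948.7 ≈ 3949 N.
Then T_Q = 0.857197 × 3948.7 = 3385 N.

T_P = 3949 N, T_Q = 3385 N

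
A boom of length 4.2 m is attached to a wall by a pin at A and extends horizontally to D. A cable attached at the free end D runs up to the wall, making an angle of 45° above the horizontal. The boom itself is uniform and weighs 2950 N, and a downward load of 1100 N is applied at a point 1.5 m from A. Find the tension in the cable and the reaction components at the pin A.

ΣM about A: T·sin45°·4.2 − 2950·2.1 − 1100·1.5 = 0 → T = 7845/(4.2·0.707107) = 2641.55 ≈ 2642 N.
ΣF_x = 0: A_x − T·cos45° = 0 → A_x = 2641.55 × 0.707107 = 1868 N.
ΣF_y = 0: A_y + T·sin45° − 2950 − 1100 = 0 → A_y = 4050 − 2641.55 × 0.707107 = 2182 N.

T = 2642 N, A_x = 1868 N, A_y = 2182 N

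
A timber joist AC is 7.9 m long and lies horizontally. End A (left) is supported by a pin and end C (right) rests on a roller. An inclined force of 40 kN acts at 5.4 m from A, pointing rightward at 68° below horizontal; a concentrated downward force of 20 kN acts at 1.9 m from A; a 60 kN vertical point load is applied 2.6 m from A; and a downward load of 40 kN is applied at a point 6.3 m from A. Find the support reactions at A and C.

A_x = -14.98 kN, A_y = 75.28 kN, C_y = 81.81 kN

Taking moments about A: C_y·7.9 − 40·sin68°·5.4 − 20·1.9 − 60·2.6 − 40·6.3 = 0 → C_y = 646.272/7.9 = 81.8066 ≈ 81.81 kN.
ΣF_y = 0: A_y + 81.8066 − 40·sin68° − 20 − 60 − 40 = 0 → A_y = 75.28 kN.
ΣF_x = 0: A_x + 40·cos68° = 0 → A_x = -14.98 kN.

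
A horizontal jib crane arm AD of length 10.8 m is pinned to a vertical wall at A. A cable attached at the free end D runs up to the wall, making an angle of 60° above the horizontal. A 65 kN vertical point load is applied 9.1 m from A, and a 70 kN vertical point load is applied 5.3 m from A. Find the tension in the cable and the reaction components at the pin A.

ΣM about A: T·sin60°·10.8 − 65·9.1 − 70·5.3 = 0 → T = 962.5/(10.8·0.866025) = 102.907 ≈ 102.9 kN.
ΣF_x = 0: A_x − T·cos60° = 0 → A_x = 102.907 × 0.5 = 51.45 kN.
ΣF_y = 0: A_y + T·sin60° − 65 − 70 = 0 → A_y = 135 − 102.907 × 0.866025 = 45.88 kN.

T = 102.9 kN, A_x = 51.45 kN, A_y = 45.88 kN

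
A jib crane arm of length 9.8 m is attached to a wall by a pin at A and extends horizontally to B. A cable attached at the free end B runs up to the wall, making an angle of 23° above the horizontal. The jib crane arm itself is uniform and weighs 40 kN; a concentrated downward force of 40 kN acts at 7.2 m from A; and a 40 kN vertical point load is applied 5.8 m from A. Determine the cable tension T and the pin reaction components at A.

T = 187.0 kN, A_x = 172.1 kN, A_y = 46.94 kN

ΣM about A: T·sin23°·9.8 − 40·4.9 − 40·7.2 − 40·5.8 = 0 → T = 716/(9.8·0.390731) = 186.986 ≈ 187.0 kN.
ΣF_x = 0: A_x − T·cos23° = 0 → A_x = 186.986 × 0.920505 = 172.1 kN.
ΣF_y = 0: A_y + T·sin23° − 40 − 40 − 40 = 0 → A_y = 120 − 186.986 × 0.390731 = 46.94 kN.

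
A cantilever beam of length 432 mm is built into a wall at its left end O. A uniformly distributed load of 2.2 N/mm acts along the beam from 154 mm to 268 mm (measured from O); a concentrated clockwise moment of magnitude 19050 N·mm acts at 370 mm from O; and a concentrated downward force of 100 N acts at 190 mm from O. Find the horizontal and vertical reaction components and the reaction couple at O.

Resultant of the distributed load: 2.2 × 114 = 250.8 N at 211 mm from O.
ΣF_x = 0: O_x = 0.
ΣF_y = 0: O_y − 2.2·114 − 100 = 0 → O_y = 350.8 N.
ΣM about O: M_O − (2.2·114)·211 − 19050 − 100·190 = 0 → M_O = 90970 N·mm.

O_x = 0, O_y = 350.8 N, M_O = 90970 N·mm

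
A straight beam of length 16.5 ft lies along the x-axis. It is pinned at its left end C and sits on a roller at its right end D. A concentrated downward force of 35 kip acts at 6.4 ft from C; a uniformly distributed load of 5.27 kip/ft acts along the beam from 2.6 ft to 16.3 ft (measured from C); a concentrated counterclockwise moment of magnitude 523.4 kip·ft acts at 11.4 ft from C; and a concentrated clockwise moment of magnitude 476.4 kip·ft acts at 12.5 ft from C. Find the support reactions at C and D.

Resultant of the distributed load: 5.27 × 13.7 = 72.199 kip at 9.45 ft from C.
Taking moments about C: D_y·16.5 − 35·6.4 − (5.27·13.7)·9.45 + 523.4 − 476.4 = 0 → D_y = 859.28055/16.5 = 52.0776 ≈ 52.08 kip.
ΣF_y = 0: C_y + 52.0776 − 35 − 5.27·13.7 = 0 → C_y = 55.12 kip.
ΣF_x = 0: no horizontal applied forces, so C_x = 0.

C_x = 0, C_y = 55.12 kip, D_y = 52.08 kip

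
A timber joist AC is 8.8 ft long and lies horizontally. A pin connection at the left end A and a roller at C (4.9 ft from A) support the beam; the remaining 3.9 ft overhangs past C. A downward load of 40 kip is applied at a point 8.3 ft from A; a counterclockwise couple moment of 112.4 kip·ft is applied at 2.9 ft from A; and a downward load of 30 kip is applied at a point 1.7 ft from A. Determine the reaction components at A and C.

A_x = 0, A_y = 14.78 kip, C_y = 55.22 kip

ΣM about A: C_y·4.9 − 40·8.3 + 112.4 − 30·1.7 = 0 → C_y = 270.6/4.9 = 55.2245 ≈ 55.22 kip.
ΣF_y = 0: A_y + 55.2245 − 40 − 30 = 0 → A_y = 14.78 kip.
ΣF_x = 0: no horizontal applied forces, so A_x = 0.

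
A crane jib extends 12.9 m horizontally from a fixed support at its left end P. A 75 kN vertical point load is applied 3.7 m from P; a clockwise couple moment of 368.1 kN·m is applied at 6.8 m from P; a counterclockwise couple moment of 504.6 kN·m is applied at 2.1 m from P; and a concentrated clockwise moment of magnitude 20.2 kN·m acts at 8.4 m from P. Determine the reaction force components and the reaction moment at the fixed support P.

ΣF_x = 0: P_x = 0.
ΣF_y = 0: P_y − 75 = 0 → P_y = 75.00 kN.
ΣM about P: M_P − 75·3.7 − 368.1 + 504.6 − 20.2 = 0 → M_P = 161.2 kN·m.

P_x = 0, P_y = 75.00 kN, M_P = 161.2 kN·m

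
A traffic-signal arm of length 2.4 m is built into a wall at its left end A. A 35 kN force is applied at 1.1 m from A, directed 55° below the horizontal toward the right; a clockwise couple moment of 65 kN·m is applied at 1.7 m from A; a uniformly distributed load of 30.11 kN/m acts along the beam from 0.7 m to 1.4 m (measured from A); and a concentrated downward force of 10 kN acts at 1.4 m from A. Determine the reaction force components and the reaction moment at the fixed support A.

Resultant of the distributed load: 30.11 × 0.7 = 21.077 kN at 1.05 m from A.
ΣF_x = 0: A_x + 35·cos55° = 0 → A_x = -20.08 kN.
ΣF_y = 0: A_y − 35·sin55° − 30.11·0.7 − 10 = 0 → A_y = 59.75 kN.
ΣM about A: M_A − 35·sin55°·1.1 − 65 − (30.11·0.7)·1.05 − 10·1.4 = 0 → M_A = 132.7 kN·m.

A_x = -20.08 kN, A_y = 59.75 kN, M_A = 132.7 kN·m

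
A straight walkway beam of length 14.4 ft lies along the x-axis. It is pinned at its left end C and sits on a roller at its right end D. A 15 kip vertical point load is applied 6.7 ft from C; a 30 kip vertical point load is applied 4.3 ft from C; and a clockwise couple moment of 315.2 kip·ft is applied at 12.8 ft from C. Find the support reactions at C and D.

C_x = 0, C_y = 7.174 kip, D_y = 37.83 kip

Taking moments about C: D_y·14.4 − 15·6.7 − 30·4.3 − 315.2 = 0 → D_y = 544.7/14.4 = 37.8264 ≈ 37.83 kip.
ΣF_y = 0: C_y + 37.8264 − 15 − 30 = 0 → C_y = 7.174 kip.
ΣF_x = 0: no horizontal applied forces, so C_x = 0.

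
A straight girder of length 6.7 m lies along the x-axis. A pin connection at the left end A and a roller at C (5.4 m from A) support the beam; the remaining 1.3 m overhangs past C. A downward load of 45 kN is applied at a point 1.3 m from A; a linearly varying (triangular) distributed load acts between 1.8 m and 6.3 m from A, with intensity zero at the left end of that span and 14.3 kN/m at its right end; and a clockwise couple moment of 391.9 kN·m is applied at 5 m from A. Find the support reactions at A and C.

Resultant of the triangular load: ½ × 14.3 × 4.5 = 32.175 kN, acting at 4.8 m from A (one-third of the span from the peak).
Moments about A: C_y·5.4 − 45·1.3 − (½·14.3·4.5)·4.8 − 391.9 = 0 → C_y = 604.84/5.4 = 112.007 ≈ 112.0 kN.
ΣF_y = 0: A_y + 112.007 − 45 − ½·14.3·4.5 = 0 → A_y = -34.83 kN.
ΣF_x = 0: no horizontal applied forces, so A_x = 0.

A_x = 0, A_y = -34.83 kN, C_y = 112.0 kN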